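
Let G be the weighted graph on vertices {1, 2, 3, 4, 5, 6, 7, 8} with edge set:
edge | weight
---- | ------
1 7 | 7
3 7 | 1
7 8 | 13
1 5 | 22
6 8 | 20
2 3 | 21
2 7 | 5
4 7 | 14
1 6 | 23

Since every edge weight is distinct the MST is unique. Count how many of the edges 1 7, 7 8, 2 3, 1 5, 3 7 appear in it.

4

Sort edges by weight, then run Kruskal:
3 7 (1): add — endpoints in different components.
2 7 (5): add — endpoints in different components.
1 7 (7): add — endpoints in different components.
7 8 (13): add — endpoints in different components.
4 7 (14): add — endpoints in different components.
6 8 (20): add — endpoints in different components.
2 3 (21): skip — 2 and 3 already connected.
1 5 (22): add — endpoints in different components.
MST edge set: {3 7, 2 7, 1 7, 7 8, 4 7, 6 8, 1 5}.
Of the listed edges, {1 7, 7 8, 1 5, 3 7} are in the MST → 4.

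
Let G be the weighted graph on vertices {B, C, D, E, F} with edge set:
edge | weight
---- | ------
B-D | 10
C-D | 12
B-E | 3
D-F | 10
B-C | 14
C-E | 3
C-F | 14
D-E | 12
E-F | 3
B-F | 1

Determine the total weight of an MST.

17

Sort edges by weight, then run Kruskal:
B-F (1): add — endpoints in different components.
B-E (3): add — endpoints in different components.
C-E (3): add — endpoints in different components.
E-F (3): skip — E and F already connected.
B-D (10): add — endpoints in different components.
MST edges: B-F, B-E, C-E, B-D; total weight 1+3+3+10 = 17.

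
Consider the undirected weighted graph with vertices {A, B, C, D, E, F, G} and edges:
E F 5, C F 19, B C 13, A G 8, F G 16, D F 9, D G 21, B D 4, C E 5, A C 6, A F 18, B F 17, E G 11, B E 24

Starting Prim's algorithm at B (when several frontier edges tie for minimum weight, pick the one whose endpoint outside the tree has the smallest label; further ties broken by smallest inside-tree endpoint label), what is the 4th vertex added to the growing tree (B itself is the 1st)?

Grow the tree from B using Prim:
Step 1: cheapest edge leaving the tree is B D (4); add D.
Step 2: cheapest edge leaving the tree is D F (9); add F.
Step 3: cheapest edge leaving the tree is E F (5); add E.
Step 4: cheapest edge leaving the tree is C E (5); add C.
Step 5: cheapest edge leaving the tree is A C (6); add A.
Step 6: cheapest edge leaving the tree is A G (8); add G.
Vertex order: B, D, F, E, C, A, G. The 4th vertex is E.

E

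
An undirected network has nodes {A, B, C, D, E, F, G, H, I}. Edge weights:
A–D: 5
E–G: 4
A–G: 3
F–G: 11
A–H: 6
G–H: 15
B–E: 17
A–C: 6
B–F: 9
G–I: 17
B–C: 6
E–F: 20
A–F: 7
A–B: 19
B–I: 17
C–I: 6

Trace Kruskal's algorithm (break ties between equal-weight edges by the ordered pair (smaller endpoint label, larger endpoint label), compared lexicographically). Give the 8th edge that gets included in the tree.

A-F

Sort edges by weight, then run Kruskal:
A–G (3): add — endpoints in different components.
E–G (4): add — endpoints in different components.
A–D (5): add — endpoints in different components.
A–C (6): add — endpoints in different components.
A–H (6): add — endpoints in different components.
B–C (6): add — endpoints in different components.
C–I (6): add — endpoints in different components.
A–F (7): add — endpoints in different components.
The 8th edge added is A–F.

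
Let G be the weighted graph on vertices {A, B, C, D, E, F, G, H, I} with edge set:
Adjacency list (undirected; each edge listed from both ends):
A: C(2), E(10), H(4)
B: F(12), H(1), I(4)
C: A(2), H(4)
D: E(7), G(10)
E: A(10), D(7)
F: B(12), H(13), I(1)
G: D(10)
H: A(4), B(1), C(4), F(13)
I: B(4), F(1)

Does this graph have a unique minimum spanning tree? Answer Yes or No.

Sort edges by weight, then run Kruskal:
B–H (1): add — endpoints in different components.
F–I (1): add — endpoints in different components.
A–C (2): add — endpoints in different components.
A–H (4): add — endpoints in different components.
B–I (4): add — endpoints in different components.
C–H (4): skip — C and H already connected.
D–E (7): add — endpoints in different components.
A–E (10): add — endpoints in different components.
D–G (10): add — endpoints in different components.
Non-tree edge C–H has weight 4, equal to the heaviest edge on its tree cycle — swapping gives another MST of the same weight. Not unique.

No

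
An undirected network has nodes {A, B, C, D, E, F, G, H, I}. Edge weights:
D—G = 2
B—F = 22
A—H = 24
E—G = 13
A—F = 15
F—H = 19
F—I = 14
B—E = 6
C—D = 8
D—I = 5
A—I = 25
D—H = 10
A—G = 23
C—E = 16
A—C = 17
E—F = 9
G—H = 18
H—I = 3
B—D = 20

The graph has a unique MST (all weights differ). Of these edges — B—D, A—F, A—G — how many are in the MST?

Kruskal's algorithm — process edges by increasing weight (ties by edge label):
D—G (2): add — endpoints in different components.
H—I (3): add — endpoints in different components.
D—I (5): add — endpoints in different components.
B—E (6): add — endpoints in different components.
C—D (8): add — endpoints in different components.
E—F (9): add — endpoints in different components.
D—H (10): skip — D and H already connected.
E—G (13): add — endpoints in different components.
F—I (14): skip — F and I already connected.
A—F (15): add — endpoints in different components.
MST edge set: {D—G, H—I, D—I, B—E, C—D, E—F, E—G, A—F}.
Of the listed edges, {A—F} are in the MST → 1.

1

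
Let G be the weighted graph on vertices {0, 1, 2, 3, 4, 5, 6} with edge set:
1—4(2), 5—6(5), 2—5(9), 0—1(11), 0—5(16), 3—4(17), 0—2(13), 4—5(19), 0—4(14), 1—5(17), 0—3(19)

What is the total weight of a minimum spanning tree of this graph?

Kruskal: consider edges lightest-first.
1—4 (2): add. Components now {0} {1,4} {2} {3} {5} {6}
5—6 (5): add. Components now {0} {1,4} {2} {3} {5,6}
2—5 (9): add. Components now {0} {1,4} {2,5,6} {3}
0—1 (11): add. Components now {0,1,4} {2,5,6} {3}
0—2 (13): add. Components now {0,1,2,4,5,6} {3}
0—4 (14): skip — 0 and 4 already connected.
0—5 (16): skip — 0 and 5 already connected.
1—5 (17): skip — 1 and 5 already connected.
3—4 (17): add. Components now {0,1,2,3,4,5,6}
MST edges: 1—4, 5—6, 2—5, 0—1, 0—2, 3—4; total weight 2+5+9+11+13+17 = 57.

57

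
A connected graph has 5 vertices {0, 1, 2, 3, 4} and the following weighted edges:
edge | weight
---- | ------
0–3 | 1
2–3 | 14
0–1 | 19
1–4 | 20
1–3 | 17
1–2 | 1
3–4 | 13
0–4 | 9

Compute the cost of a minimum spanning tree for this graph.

Sort edges by weight, then run Kruskal:
0–3 (1): add — endpoints in different components.
1–2 (1): add — endpoints in different components.
0–4 (9): add — endpoints in different components.
3–4 (13): skip — 3 and 4 already connected.
2–3 (14): add — endpoints in different components.
MST edges: 0–3, 1–2, 0–4, 2–3; total weight 1+1+9+14 = 25.

25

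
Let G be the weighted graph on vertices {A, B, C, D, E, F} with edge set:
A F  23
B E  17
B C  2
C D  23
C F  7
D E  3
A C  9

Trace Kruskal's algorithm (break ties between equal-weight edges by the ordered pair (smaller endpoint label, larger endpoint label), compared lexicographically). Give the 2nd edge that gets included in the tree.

D-E

Kruskal: consider edges lightest-first.
B C (2): add. Components now {A} {B,C} {D} {E} {F}
D E (3): add. Components now {A} {B,C} {D,E} {F}
C F (7): add. Components now {A} {B,C,F} {D,E}
A C (9): add. Components now {A,B,C,F} {D,E}
B E (17): add. Components now {A,B,C,D,E,F}
The 2nd edge added is D E.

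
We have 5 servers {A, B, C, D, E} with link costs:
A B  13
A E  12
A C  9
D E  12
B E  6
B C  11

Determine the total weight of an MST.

Grow the tree from C using Prim:
Step 1: cheapest edge leaving the tree is A C (9); add A.
Step 2: cheapest edge leaving the tree is B C (11); add B.
Step 3: cheapest edge leaving the tree is B E (6); add E.
Step 4: cheapest edge leaving the tree is D E (12); add D.
MST edges: A C, B C, B E, D E; total weight 9+11+6+12 = 38.

38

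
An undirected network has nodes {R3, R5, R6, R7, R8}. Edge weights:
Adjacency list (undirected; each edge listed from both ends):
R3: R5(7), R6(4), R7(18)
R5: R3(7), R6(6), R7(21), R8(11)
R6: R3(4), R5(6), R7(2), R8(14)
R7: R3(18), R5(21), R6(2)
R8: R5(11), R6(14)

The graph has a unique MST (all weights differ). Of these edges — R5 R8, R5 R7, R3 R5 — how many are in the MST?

1

Kruskal: consider edges lightest-first.
R6 R7 (2): add — endpoints in different components.
R3 R6 (4): add — endpoints in different components.
R5 R6 (6): add — endpoints in different components.
R3 R5 (7): skip — R5 and R3 already connected.
R5 R8 (11): add — endpoints in different components.
MST edge set: {R6 R7, R3 R6, R5 R6, R5 R8}.
Of the listed edges, {R5 R8} are in the MST → 1.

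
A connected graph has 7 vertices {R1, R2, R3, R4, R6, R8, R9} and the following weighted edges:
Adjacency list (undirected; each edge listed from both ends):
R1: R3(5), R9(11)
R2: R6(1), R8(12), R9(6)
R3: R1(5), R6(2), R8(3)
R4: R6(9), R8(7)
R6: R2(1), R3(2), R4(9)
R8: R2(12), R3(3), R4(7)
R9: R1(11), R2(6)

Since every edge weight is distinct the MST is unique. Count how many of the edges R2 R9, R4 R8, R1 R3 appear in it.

3

Sort edges by weight, then run Kruskal:
R2 R6 (1): add. Components now {R2,R6} {R8} {R4} {R9} {R1} {R3}
R3 R6 (2): add. Components now {R2,R3,R6} {R8} {R4} {R9} {R1}
R3 R8 (3): add. Components now {R2,R3,R6,R8} {R4} {R9} {R1}
R1 R3 (5): add. Components now {R1,R2,R3,R6,R8} {R4} {R9}
R2 R9 (6): add. Components now {R1,R2,R3,R6,R8,R9} {R4}
R4 R8 (7): add. Components now {R1,R2,R3,R4,R6,R8,R9}
MST edge set: {R2 R6, R3 R6, R3 R8, R1 R3, R2 R9, R4 R8}.
Of the listed edges, {R2 R9, R4 R8, R1 R3} are in the MST → 3.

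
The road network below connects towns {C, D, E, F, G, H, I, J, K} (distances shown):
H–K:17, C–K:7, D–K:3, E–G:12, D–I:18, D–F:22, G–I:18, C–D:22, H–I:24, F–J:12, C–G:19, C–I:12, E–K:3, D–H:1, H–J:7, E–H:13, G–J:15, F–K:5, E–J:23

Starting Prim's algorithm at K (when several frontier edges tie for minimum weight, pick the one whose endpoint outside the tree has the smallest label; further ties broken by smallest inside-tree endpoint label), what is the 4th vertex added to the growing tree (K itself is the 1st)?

Prim's algorithm from K:
Step 1: cheapest edge leaving the tree is D–K (3); add D.
Step 2: cheapest edge leaving the tree is D–H (1); add H.
Step 3: cheapest edge leaving the tree is E–K (3); add E.
Step 4: cheapest edge leaving the tree is F–K (5); add F.
Step 5: cheapest edge leaving the tree is C–K (7); add C.
Step 6: cheapest edge leaving the tree is H–J (7); add J.
Step 7: cheapest edge leaving the tree is E–G (12); add G.
Step 8: cheapest edge leaving the tree is C–I (12); add I.
Vertex order: K, D, H, E, F, C, J, G, I. The 4th vertex is E.

E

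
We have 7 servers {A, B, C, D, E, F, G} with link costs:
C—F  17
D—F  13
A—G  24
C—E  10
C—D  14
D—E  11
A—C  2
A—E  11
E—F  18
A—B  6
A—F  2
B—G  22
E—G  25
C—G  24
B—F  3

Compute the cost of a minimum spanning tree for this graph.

Grow the tree from F using Prim:
Step 1: cheapest edge leaving the tree is A—F (2); add A.
Step 2: cheapest edge leaving the tree is A—C (2); add C.
Step 3: cheapest edge leaving the tree is B—F (3); add B.
Step 4: cheapest edge leaving the tree is C—E (10); add E.
Step 5: cheapest edge leaving the tree is D—E (11); add D.
Step 6: cheapest edge leaving the tree is B—G (22); add G.
MST edges: A—F, A—C, B—F, C—E, D—E, B—G; total weight 2+2+3+10+11+22 = 50.

50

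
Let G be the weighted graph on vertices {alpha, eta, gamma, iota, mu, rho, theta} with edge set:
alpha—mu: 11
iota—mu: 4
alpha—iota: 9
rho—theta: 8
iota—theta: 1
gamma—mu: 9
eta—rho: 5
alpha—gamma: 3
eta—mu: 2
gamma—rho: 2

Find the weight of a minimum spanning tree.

Grow the tree from mu using Prim:
Step 1: cheapest edge leaving the tree is eta—mu (2); add eta.
Step 2: cheapest edge leaving the tree is iota—mu (4); add iota.
Step 3: cheapest edge leaving the tree is iota—theta (1); add theta.
Step 4: cheapest edge leaving the tree is eta—rho (5); add rho.
Step 5: cheapest edge leaving the tree is gamma—rho (2); add gamma.
Step 6: cheapest edge leaving the tree is alpha—gamma (3); add alpha.
MST edges: eta—mu, iota—mu, iota—theta, eta—rho, gamma—rho, alpha—gamma; total weight 2+4+1+5+2+3 = 17.

17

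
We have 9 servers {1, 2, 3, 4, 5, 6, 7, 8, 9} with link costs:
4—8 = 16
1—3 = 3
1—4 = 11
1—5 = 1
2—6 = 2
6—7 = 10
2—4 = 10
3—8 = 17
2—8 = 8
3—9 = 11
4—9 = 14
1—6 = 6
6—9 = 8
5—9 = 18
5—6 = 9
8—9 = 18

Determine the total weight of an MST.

Prim's algorithm from 3:
Step 1: cheapest edge leaving the tree is 1—3 (3); add 1.
Step 2: cheapest edge leaving the tree is 1—5 (1); add 5.
Step 3: cheapest edge leaving the tree is 1—6 (6); add 6.
Step 4: cheapest edge leaving the tree is 2—6 (2); add 2.
Step 5: cheapest edge leaving the tree is 2—8 (8); add 8.
Step 6: cheapest edge leaving the tree is 6—9 (8); add 9.
Step 7: cheapest edge leaving the tree is 2—4 (10); add 4.
Step 8: cheapest edge leaving the tree is 6—7 (10); add 7.
MST edges: 1—3, 1—5, 1—6, 2—6, 2—8, 6—9, 2—4, 6—7; total weight 3+1+6+2+8+8+10+10 = 48.

48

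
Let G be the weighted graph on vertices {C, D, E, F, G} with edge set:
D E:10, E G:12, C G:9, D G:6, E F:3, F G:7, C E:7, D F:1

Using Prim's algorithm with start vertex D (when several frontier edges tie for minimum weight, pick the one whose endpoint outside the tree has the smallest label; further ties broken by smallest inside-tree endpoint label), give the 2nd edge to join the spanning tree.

E-F

Prim's algorithm from D:
Step 1: cheapest edge leaving the tree is D F (1); add F.
Step 2: cheapest edge leaving the tree is E F (3); add E.
Step 3: cheapest edge leaving the tree is D G (6); add G.
Step 4: cheapest edge leaving the tree is C E (7); add C.
The 2nd edge added is E F.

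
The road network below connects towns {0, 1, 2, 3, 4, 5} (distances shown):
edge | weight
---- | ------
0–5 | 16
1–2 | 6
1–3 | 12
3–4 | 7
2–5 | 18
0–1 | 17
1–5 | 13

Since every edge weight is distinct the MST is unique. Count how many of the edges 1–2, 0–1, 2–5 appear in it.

1

Sort edges by weight, then run Kruskal:
1–2 (6): add — endpoints in different components.
3–4 (7): add — endpoints in different components.
1–3 (12): add — endpoints in different components.
1–5 (13): add — endpoints in different components.
0–5 (16): add — endpoints in different components.
MST edge set: {1–2, 3–4, 1–3, 1–5, 0–5}.
Of the listed edges, {1–2} are in the MST → 1.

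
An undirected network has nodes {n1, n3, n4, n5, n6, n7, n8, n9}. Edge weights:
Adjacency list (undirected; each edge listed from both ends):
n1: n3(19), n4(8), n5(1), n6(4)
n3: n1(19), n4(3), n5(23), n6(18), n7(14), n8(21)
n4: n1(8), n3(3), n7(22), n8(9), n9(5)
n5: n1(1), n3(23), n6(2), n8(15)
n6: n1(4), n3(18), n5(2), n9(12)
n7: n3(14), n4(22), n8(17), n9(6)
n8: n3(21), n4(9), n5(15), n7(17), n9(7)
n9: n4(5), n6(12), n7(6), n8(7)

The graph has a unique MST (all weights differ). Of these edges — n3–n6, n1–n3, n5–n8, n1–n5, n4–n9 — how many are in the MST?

Sort edges by weight, then run Kruskal:
n1–n5 (1): add — endpoints in different components.
n5–n6 (2): add — endpoints in different components.
n3–n4 (3): add — endpoints in different components.
n1–n6 (4): skip — n1 and n6 already connected.
n4–n9 (5): add — endpoints in different components.
n7–n9 (6): add — endpoints in different components.
n8–n9 (7): add — endpoints in different components.
n1–n4 (8): add — endpoints in different components.
MST edge set: {n1–n5, n5–n6, n3–n4, n4–n9, n7–n9, n8–n9, n1–n4}.
Of the listed edges, {n1–n5, n4–n9} are in the MST → 2.

2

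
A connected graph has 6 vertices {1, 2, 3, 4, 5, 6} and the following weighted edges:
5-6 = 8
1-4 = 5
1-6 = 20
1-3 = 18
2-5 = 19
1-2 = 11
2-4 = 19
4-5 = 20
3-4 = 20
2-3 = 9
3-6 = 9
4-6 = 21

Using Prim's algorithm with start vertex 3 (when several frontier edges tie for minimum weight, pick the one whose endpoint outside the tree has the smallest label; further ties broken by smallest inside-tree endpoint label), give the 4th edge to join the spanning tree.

Prim, starting at 3.
Step 1: cheapest edge leaving the tree is 2-3 (9); add 2.
Step 2: cheapest edge leaving the tree is 3-6 (9); add 6.
Step 3: cheapest edge leaving the tree is 5-6 (8); add 5.
Step 4: cheapest edge leaving the tree is 1-2 (11); add 1.
Step 5: cheapest edge leaving the tree is 1-4 (5); add 4.
The 4th edge added is 1-2.

1-2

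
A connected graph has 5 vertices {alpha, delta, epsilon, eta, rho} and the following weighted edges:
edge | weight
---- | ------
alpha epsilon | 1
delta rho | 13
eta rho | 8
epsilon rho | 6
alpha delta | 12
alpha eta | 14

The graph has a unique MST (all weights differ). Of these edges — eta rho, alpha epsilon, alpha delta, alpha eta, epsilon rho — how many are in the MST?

Kruskal: consider edges lightest-first.
alpha epsilon (1): add. Components now {rho} {alpha,epsilon} {delta} {eta}
epsilon rho (6): add. Components now {alpha,epsilon,rho} {delta} {eta}
eta rho (8): add. Components now {alpha,epsilon,eta,rho} {delta}
alpha delta (12): add. Components now {alpha,delta,epsilon,eta,rho}
MST edge set: {alpha epsilon, epsilon rho, eta rho, alpha delta}.
Of the listed edges, {eta rho, alpha epsilon, alpha delta, epsilon rho} are in the MST → 4.

4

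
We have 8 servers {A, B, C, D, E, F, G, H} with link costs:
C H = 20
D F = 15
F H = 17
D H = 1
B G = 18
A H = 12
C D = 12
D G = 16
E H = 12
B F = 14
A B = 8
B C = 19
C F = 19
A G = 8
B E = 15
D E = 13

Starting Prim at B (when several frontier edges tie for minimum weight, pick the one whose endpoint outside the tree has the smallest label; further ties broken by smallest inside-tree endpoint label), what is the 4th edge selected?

D-H

Prim, starting at B.
Step 1: cheapest edge leaving the tree is A B (8); add A.
Step 2: cheapest edge leaving the tree is A G (8); add G.
Step 3: cheapest edge leaving the tree is A H (12); add H.
Step 4: cheapest edge leaving the tree is D H (1); add D.
Step 5: cheapest edge leaving the tree is C D (12); add C.
Step 6: cheapest edge leaving the tree is E H (12); add E.
Step 7: cheapest edge leaving the tree is B F (14); add F.
The 4th edge added is D H.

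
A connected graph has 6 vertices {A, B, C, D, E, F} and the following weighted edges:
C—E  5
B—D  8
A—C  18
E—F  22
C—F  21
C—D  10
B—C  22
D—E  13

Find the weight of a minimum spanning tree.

Sort edges by weight, then run Kruskal:
C—E (5): add — endpoints in different components.
B—D (8): add — endpoints in different components.
C—D (10): add — endpoints in different components.
D—E (13): skip — D and E already connected.
A—C (18): add — endpoints in different components.
C—F (21): add — endpoints in different components.
MST edges: C—E, B—D, C—D, A—C, C—F; total weight 5+8+10+18+21 = 62.

62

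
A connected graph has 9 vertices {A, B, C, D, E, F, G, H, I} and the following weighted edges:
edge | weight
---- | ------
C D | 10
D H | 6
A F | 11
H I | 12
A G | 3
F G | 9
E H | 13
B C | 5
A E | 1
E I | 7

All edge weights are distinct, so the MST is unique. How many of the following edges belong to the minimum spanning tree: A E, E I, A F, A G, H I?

4

Sort edges by weight, then run Kruskal:
A E (1): add — endpoints in different components.
A G (3): add — endpoints in different components.
B C (5): add — endpoints in different components.
D H (6): add — endpoints in different components.
E I (7): add — endpoints in different components.
F G (9): add — endpoints in different components.
C D (10): add — endpoints in different components.
A F (11): skip — A and F already connected.
H I (12): add — endpoints in different components.
MST edge set: {A E, A G, B C, D H, E I, F G, C D, H I}.
Of the listed edges, {A E, E I, A G, H I} are in the MST → 4.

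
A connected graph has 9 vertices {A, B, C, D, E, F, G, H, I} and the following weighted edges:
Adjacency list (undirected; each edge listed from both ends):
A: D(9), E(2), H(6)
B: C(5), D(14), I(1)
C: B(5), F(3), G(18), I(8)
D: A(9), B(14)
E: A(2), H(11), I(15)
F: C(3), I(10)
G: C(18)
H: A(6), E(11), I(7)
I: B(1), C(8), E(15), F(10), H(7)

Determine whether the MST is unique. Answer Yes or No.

Yes

Kruskal's algorithm — process edges by increasing weight (ties by edge label):
B—I (1): add — endpoints in different components.
A—E (2): add — endpoints in different components.
C—F (3): add — endpoints in different components.
B—C (5): add — endpoints in different components.
A—H (6): add — endpoints in different components.
H—I (7): add — endpoints in different components.
C—I (8): skip — C and I already connected.
A—D (9): add — endpoints in different components.
F—I (10): skip — F and I already connected.
E—H (11): skip — E and H already connected.
B—D (14): skip — B and D already connected.
E—I (15): skip — E and I already connected.
C—G (18): add — endpoints in different components.
Every non-tree edge has weight strictly greater than the heaviest edge on the tree path between its endpoints, so the MST is unique.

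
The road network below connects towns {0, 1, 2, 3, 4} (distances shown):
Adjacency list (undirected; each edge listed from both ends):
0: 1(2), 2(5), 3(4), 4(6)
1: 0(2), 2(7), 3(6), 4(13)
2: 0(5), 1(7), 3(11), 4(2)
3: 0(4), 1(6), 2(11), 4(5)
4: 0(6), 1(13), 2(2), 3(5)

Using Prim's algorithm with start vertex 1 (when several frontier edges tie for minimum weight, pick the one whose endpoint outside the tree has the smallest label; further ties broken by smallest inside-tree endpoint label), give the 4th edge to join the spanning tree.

2-4

Prim, starting at 1.
Step 1: cheapest edge leaving the tree is 0—1 (2); add 0.
Step 2: cheapest edge leaving the tree is 0—3 (4); add 3.
Step 3: cheapest edge leaving the tree is 0—2 (5); add 2.
Step 4: cheapest edge leaving the tree is 2—4 (2); add 4.
The 4th edge added is 2—4.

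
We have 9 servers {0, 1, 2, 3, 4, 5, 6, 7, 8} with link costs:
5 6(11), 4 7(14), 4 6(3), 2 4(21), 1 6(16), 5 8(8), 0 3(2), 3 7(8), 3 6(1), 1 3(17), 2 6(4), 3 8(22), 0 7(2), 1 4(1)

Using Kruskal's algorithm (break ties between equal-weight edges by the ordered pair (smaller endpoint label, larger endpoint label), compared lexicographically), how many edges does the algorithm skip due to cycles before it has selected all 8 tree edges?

1

Kruskal's algorithm — process edges by increasing weight (ties by edge label):
1 4 (1): add — endpoints in different components.
3 6 (1): add — endpoints in different components.
0 3 (2): add — endpoints in different components.
0 7 (2): add — endpoints in different components.
4 6 (3): add — endpoints in different components.
2 6 (4): add — endpoints in different components.
3 7 (8): skip — 3 and 7 already connected.
5 8 (8): add — endpoints in different components.
5 6 (11): add — endpoints in different components.
Edges rejected before the tree was complete: 1.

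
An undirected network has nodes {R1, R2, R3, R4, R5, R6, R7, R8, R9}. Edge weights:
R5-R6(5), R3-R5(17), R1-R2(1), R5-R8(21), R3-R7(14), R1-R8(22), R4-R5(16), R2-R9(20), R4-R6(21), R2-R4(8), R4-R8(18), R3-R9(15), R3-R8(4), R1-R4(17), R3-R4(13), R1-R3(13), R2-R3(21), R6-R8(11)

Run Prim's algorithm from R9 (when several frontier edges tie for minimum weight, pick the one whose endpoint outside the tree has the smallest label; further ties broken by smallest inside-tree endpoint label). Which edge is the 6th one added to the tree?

Prim, starting at R9.
Step 1: cheapest edge leaving the tree is R3-R9 (15); add R3.
Step 2: cheapest edge leaving the tree is R3-R8 (4); add R8.
Step 3: cheapest edge leaving the tree is R6-R8 (11); add R6.
Step 4: cheapest edge leaving the tree is R5-R6 (5); add R5.
Step 5: cheapest edge leaving the tree is R1-R3 (13); add R1.
Step 6: cheapest edge leaving the tree is R1-R2 (1); add R2.
Step 7: cheapest edge leaving the tree is R2-R4 (8); add R4.
Step 8: cheapest edge leaving the tree is R3-R7 (14); add R7.
The 6th edge added is R1-R2.

R1-R2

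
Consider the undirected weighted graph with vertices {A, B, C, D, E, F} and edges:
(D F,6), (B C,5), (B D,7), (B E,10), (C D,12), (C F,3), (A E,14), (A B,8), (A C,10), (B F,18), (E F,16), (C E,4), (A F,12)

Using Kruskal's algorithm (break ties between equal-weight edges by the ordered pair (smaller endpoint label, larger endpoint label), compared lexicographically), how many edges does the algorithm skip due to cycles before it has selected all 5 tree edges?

1

Sort edges by weight, then run Kruskal:
C F (3): add — endpoints in different components.
C E (4): add — endpoints in different components.
B C (5): add — endpoints in different components.
D F (6): add — endpoints in different components.
B D (7): skip — B and D already connected.
A B (8): add — endpoints in different components.
Edges rejected before the tree was complete: 1.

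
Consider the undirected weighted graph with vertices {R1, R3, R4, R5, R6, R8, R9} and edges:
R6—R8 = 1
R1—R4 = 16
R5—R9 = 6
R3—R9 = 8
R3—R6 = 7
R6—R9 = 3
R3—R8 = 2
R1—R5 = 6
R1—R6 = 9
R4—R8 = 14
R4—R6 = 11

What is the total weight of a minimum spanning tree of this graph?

29

Grow the tree from R9 using Prim:
Step 1: cheapest edge leaving the tree is R6—R9 (3); add R6.
Step 2: cheapest edge leaving the tree is R6—R8 (1); add R8.
Step 3: cheapest edge leaving the tree is R3—R8 (2); add R3.
Step 4: cheapest edge leaving the tree is R5—R9 (6); add R5.
Step 5: cheapest edge leaving the tree is R1—R5 (6); add R1.
Step 6: cheapest edge leaving the tree is R4—R6 (11); add R4.
MST edges: R6—R9, R6—R8, R3—R8, R5—R9, R1—R5, R4—R6; total weight 3+1+2+6+6+11 = 29.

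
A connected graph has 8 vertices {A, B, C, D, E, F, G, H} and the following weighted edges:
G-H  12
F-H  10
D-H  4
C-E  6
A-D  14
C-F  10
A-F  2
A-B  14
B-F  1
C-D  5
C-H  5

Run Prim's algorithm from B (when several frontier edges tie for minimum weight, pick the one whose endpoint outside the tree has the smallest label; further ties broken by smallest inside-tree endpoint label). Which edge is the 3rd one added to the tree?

C-F

Grow the tree from B using Prim:
Step 1: frontier [B-F 1, A-B 14] → take B-F (1); add F.
Step 2: frontier [A-B 14, A-F 2, C-F 10, F-H 10] → take A-F (2); add A.
Step 3: frontier [A-D 14, C-F 10, F-H 10] → take C-F (10); add C.
Step 4: frontier [A-D 14, C-D 5, C-H 5, C-E 6, F-H 10] → take C-D (5); add D.
Step 5: frontier [C-H 5, C-E 6, D-H 4, F-H 10] → take D-H (4); add H.
Step 6: frontier [C-E 6, G-H 12] → take C-E (6); add E.
Step 7: frontier [G-H 12] → take G-H (12); add G.
The 3rd edge added is C-F.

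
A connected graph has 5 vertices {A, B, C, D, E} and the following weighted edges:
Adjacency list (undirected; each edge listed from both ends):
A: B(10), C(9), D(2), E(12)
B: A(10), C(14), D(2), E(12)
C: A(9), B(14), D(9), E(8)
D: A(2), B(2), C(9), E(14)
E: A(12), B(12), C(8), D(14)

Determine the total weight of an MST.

Kruskal's algorithm — process edges by increasing weight (ties by edge label):
A–D (2): add. Components now {A,D} {B} {C} {E}
B–D (2): add. Components now {A,B,D} {C} {E}
C–E (8): add. Components now {A,B,D} {C,E}
A–C (9): add. Components now {A,B,C,D,E}
MST edges: A–D, B–D, C–E, A–C; total weight 2+2+8+9 = 21.

21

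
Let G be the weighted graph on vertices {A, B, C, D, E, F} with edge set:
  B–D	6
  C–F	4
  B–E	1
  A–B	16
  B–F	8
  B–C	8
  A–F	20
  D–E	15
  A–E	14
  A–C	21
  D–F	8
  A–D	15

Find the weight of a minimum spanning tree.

Grow the tree from A using Prim:
Step 1: cheapest edge leaving the tree is A–E (14); add E.
Step 2: cheapest edge leaving the tree is B–E (1); add B.
Step 3: cheapest edge leaving the tree is B–D (6); add D.
Step 4: cheapest edge leaving the tree is B–C (8); add C.
Step 5: cheapest edge leaving the tree is C–F (4); add F.
MST edges: A–E, B–E, B–D, B–C, C–F; total weight 14+1+6+8+4 = 33.

33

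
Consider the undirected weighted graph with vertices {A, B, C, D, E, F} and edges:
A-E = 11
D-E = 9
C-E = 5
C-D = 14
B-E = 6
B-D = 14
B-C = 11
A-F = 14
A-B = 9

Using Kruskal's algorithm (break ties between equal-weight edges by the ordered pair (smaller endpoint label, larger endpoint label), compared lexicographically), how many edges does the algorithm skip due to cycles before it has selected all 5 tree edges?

Kruskal's algorithm — process edges by increasing weight (ties by edge label):
C-E (5): add — endpoints in different components.
B-E (6): add — endpoints in different components.
A-B (9): add — endpoints in different components.
D-E (9): add — endpoints in different components.
A-E (11): skip — A and E already connected.
B-C (11): skip — B and C already connected.
A-F (14): add — endpoints in different components.
Edges rejected before the tree was complete: 2.

2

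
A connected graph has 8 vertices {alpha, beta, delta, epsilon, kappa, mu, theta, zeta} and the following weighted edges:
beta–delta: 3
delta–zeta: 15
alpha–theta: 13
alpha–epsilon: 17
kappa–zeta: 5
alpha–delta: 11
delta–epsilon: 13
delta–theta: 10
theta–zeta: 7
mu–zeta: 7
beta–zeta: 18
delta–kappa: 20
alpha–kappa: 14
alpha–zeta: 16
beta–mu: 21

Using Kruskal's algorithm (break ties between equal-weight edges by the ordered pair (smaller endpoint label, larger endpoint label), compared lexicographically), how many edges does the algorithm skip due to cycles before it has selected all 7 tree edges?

1

Kruskal's algorithm — process edges by increasing weight (ties by edge label):
beta–delta (3): add — endpoints in different components.
kappa–zeta (5): add — endpoints in different components.
mu–zeta (7): add — endpoints in different components.
theta–zeta (7): add — endpoints in different components.
delta–theta (10): add — endpoints in different components.
alpha–delta (11): add — endpoints in different components.
alpha–theta (13): skip — theta and alpha already connected.
delta–epsilon (13): add — endpoints in different components.
Edges rejected before the tree was complete: 1.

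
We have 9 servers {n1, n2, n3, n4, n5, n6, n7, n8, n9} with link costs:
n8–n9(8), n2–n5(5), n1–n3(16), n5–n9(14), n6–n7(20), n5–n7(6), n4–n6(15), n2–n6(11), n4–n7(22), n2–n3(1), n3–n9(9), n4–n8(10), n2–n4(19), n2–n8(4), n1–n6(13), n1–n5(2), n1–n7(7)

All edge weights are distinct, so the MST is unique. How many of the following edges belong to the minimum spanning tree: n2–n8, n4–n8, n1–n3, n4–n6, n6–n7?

2

Kruskal's algorithm — process edges by increasing weight (ties by edge label):
n2–n3 (1): add — endpoints in different components.
n1–n5 (2): add — endpoints in different components.
n2–n8 (4): add — endpoints in different components.
n2–n5 (5): add — endpoints in different components.
n5–n7 (6): add — endpoints in different components.
n1–n7 (7): skip — n7 and n1 already connected.
n8–n9 (8): add — endpoints in different components.
n3–n9 (9): skip — n9 and n3 already connected.
n4–n8 (10): add — endpoints in different components.
n2–n6 (11): add — endpoints in different components.
MST edge set: {n2–n3, n1–n5, n2–n8, n2–n5, n5–n7, n8–n9, n4–n8, n2–n6}.
Of the listed edges, {n2–n8, n4–n8} are in the MST → 2.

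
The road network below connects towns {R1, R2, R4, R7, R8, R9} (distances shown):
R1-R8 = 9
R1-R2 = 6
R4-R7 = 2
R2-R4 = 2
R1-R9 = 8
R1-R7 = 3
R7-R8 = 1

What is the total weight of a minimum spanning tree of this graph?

Grow the tree from R7 using Prim:
Step 1: frontier [R7-R8 1, R4-R7 2, R1-R7 3] → take R7-R8 (1); add R8.
Step 2: frontier [R4-R7 2, R1-R7 3, R1-R8 9] → take R4-R7 (2); add R4.
Step 3: frontier [R2-R4 2, R1-R7 3, R1-R8 9] → take R2-R4 (2); add R2.
Step 4: frontier [R1-R2 6, R1-R7 3, R1-R8 9] → take R1-R7 (3); add R1.
Step 5: frontier [R1-R9 8] → take R1-R9 (8); add R9.
MST edges: R7-R8, R4-R7, R2-R4, R1-R7, R1-R9; total weight 1+2+2+3+8 = 16.

16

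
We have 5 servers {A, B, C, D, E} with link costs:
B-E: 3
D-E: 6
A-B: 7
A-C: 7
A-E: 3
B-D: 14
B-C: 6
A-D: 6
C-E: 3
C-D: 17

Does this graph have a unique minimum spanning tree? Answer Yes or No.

No

Kruskal: consider edges lightest-first.
A-E (3): add. Components now {A,E} {B} {C} {D}
B-E (3): add. Components now {A,B,E} {C} {D}
C-E (3): add. Components now {A,B,C,E} {D}
A-D (6): add. Components now {A,B,C,D,E}
Non-tree edge D-E has weight 6, equal to the heaviest edge on its tree cycle — swapping gives another MST of the same weight. Not unique.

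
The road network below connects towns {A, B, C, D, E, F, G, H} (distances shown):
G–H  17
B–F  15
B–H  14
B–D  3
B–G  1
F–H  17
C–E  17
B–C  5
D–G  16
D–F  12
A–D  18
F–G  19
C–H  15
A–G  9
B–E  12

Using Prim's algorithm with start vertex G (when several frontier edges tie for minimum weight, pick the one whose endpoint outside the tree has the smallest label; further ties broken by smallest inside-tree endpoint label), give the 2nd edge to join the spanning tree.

Prim, starting at G.
Step 1: cheapest edge leaving the tree is B–G (1); add B.
Step 2: cheapest edge leaving the tree is B–D (3); add D.
Step 3: cheapest edge leaving the tree is B–C (5); add C.
Step 4: cheapest edge leaving the tree is A–G (9); add A.
Step 5: cheapest edge leaving the tree is B–E (12); add E.
Step 6: cheapest edge leaving the tree is D–F (12); add F.
Step 7: cheapest edge leaving the tree is B–H (14); add H.
The 2nd edge added is B–D.

B-D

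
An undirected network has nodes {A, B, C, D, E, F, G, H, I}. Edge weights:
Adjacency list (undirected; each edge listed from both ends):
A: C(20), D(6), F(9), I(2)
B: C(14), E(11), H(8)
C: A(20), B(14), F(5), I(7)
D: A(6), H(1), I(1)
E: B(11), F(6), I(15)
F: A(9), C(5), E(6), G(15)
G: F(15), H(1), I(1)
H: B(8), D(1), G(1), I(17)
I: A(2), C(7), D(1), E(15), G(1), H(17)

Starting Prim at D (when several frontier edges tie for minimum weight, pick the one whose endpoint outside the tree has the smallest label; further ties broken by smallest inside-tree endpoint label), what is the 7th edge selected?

Prim, starting at D.
Step 1: cheapest edge leaving the tree is D–H (1); add H.
Step 2: cheapest edge leaving the tree is G–H (1); add G.
Step 3: cheapest edge leaving the tree is D–I (1); add I.
Step 4: cheapest edge leaving the tree is A–I (2); add A.
Step 5: cheapest edge leaving the tree is C–I (7); add C.
Step 6: cheapest edge leaving the tree is C–F (5); add F.
Step 7: cheapest edge leaving the tree is E–F (6); add E.
Step 8: cheapest edge leaving the tree is B–H (8); add B.
The 7th edge added is E–F.

E-F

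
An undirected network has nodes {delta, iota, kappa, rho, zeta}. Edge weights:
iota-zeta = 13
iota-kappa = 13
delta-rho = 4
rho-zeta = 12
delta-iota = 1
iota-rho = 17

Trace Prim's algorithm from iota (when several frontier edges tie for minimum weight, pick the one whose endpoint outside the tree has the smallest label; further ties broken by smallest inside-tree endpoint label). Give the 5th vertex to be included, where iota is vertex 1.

kappa

Prim, starting at iota.
Step 1: frontier [delta-iota 1, iota-kappa 13, iota-zeta 13, iota-rho 17] → take delta-iota (1); add delta.
Step 2: frontier [delta-rho 4, iota-kappa 13, iota-zeta 13, iota-rho 17] → take delta-rho (4); add rho.
Step 3: frontier [iota-kappa 13, iota-zeta 13, rho-zeta 12] → take rho-zeta (12); add zeta.
Step 4: frontier [iota-kappa 13] → take iota-kappa (13); add kappa.
Vertex order: iota, delta, rho, zeta, kappa. The 5th vertex is kappa.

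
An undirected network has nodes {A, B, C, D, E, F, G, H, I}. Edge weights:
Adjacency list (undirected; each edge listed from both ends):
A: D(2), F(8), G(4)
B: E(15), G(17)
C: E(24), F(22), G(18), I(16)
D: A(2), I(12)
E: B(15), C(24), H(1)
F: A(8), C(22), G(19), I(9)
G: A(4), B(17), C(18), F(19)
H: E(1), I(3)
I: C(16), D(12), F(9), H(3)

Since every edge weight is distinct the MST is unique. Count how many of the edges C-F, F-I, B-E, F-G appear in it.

Kruskal: consider edges lightest-first.
E-H (1): add — endpoints in different components.
A-D (2): add — endpoints in different components.
H-I (3): add — endpoints in different components.
A-G (4): add — endpoints in different components.
A-F (8): add — endpoints in different components.
F-I (9): add — endpoints in different components.
D-I (12): skip — D and I already connected.
B-E (15): add — endpoints in different components.
C-I (16): add — endpoints in different components.
MST edge set: {E-H, A-D, H-I, A-G, A-F, F-I, B-E, C-I}.
Of the listed edges, {F-I, B-E} are in the MST → 2.

2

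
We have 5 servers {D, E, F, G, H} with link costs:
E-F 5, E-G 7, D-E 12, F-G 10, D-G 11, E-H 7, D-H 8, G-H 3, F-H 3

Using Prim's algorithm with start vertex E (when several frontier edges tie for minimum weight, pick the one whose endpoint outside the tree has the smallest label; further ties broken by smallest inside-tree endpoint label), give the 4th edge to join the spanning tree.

Prim, starting at E.
Step 1: cheapest edge leaving the tree is E-F (5); add F.
Step 2: cheapest edge leaving the tree is F-H (3); add H.
Step 3: cheapest edge leaving the tree is G-H (3); add G.
Step 4: cheapest edge leaving the tree is D-H (8); add D.
The 4th edge added is D-H.

D-H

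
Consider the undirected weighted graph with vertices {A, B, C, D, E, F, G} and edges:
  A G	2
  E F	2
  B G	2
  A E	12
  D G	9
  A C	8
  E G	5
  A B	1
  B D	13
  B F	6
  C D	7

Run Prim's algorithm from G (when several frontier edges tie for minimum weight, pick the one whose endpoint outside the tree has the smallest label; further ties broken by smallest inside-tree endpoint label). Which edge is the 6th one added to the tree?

Prim's algorithm from G:
Step 1: frontier [A G 2, B G 2, E G 5, D G 9] → take A G (2); add A.
Step 2: frontier [A B 1, A C 8, A E 12, B G 2, E G 5, D G 9] → take A B (1); add B.
Step 3: frontier [A C 8, A E 12, B F 6, B D 13, E G 5, D G 9] → take E G (5); add E.
Step 4: frontier [A C 8, B F 6, B D 13, E F 2, D G 9] → take E F (2); add F.
Step 5: frontier [A C 8, B D 13, D G 9] → take A C (8); add C.
Step 6: frontier [B D 13, C D 7, D G 9] → take C D (7); add D.
The 6th edge added is C D.

C-D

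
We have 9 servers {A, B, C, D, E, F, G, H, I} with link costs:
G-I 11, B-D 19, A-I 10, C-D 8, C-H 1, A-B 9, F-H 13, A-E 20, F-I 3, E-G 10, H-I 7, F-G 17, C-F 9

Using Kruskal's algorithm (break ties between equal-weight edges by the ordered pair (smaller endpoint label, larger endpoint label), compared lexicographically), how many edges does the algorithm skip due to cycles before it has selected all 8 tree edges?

Sort edges by weight, then run Kruskal:
C-H (1): add — endpoints in different components.
F-I (3): add — endpoints in different components.
H-I (7): add — endpoints in different components.
C-D (8): add — endpoints in different components.
A-B (9): add — endpoints in different components.
C-F (9): skip — C and F already connected.
A-I (10): add — endpoints in different components.
E-G (10): add — endpoints in different components.
G-I (11): add — endpoints in different components.
Edges rejected before the tree was complete: 1.

1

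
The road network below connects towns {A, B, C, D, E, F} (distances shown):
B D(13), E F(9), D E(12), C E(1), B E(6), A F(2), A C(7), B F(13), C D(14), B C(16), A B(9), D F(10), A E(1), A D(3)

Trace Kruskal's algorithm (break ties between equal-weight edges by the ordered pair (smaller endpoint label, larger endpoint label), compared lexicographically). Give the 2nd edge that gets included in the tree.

Sort edges by weight, then run Kruskal:
A E (1): add. Components now {A,E} {B} {C} {D} {F}
C E (1): add. Components now {A,C,E} {B} {D} {F}
A F (2): add. Components now {A,C,E,F} {B} {D}
A D (3): add. Components now {A,C,D,E,F} {B}
B E (6): add. Components now {A,B,C,D,E,F}
The 2nd edge added is C E.

C-E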